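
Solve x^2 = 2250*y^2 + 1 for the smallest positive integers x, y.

First expand sqrt(2250) as a continued fraction. With x_i = (sqrt(2250) + m_i)/d_i and (m_0, d_0) = (0, 1): a_0 = floor(sqrt(2250)) = 47, since 47^2 = 2209 <= 2250 < 2304 = 48^2.
Iterate m_{i+1} = d_i*a_i - m_i, d_{i+1} = (2250 - m_{i+1}^2)/d_i, a_{i+1} = floor((a_0 + m_{i+1})/d_{i+1}):
  m_1 = 1*47 - 0 = 47, d_1 = (2250 - 47^2)/1 = 41/1 = 41, a_1 = floor((47 + 47)/41) = 2.
  m_2 = 41*2 - 47 = 35, d_2 = (2250 - 35^2)/41 = 1025/41 = 25, a_2 = floor((47 + 35)/25) = 3.
  m_3 = 25*3 - 35 = 40, d_3 = (2250 - 40^2)/25 = 650/25 = 26, a_3 = floor((47 + 40)/26) = 3.
  m_4 = 26*3 - 40 = 38, d_4 = (2250 - 38^2)/26 = 806/26 = 31, a_4 = floor((47 + 38)/31) = 2.
  m_5 = 31*2 - 38 = 24, d_5 = (2250 - 24^2)/31 = 1674/31 = 54, a_5 = floor((47 + 24)/54) = 1.
  m_6 = 54*1 - 24 = 30, d_6 = (2250 - 30^2)/54 = 1350/54 = 25, a_6 = floor((47 + 30)/25) = 3.
  m_7 = 25*3 - 30 = 45, d_7 = (2250 - 45^2)/25 = 225/25 = 9, a_7 = floor((47 + 45)/9) = 10.
  m_8 = 9*10 - 45 = 45, d_8 = (2250 - 45^2)/9 = 225/9 = 25, a_8 = floor((47 + 45)/25) = 3.
  m_9 = 25*3 - 45 = 30, d_9 = (2250 - 30^2)/25 = 1350/25 = 54, a_9 = floor((47 + 30)/54) = 1.
  m_10 = 54*1 - 30 = 24, d_10 = (2250 - 24^2)/54 = 1674/54 = 31, a_10 = floor((47 + 24)/31) = 2.
  m_11 = 31*2 - 24 = 38, d_11 = (2250 - 38^2)/31 = 806/31 = 26, a_11 = floor((47 + 38)/26) = 3.
  m_12 = 26*3 - 38 = 40, d_12 = (2250 - 40^2)/26 = 650/26 = 25, a_12 = floor((47 + 40)/25) = 3.
  m_13 = 25*3 - 40 = 35, d_13 = (2250 - 35^2)/25 = 1025/25 = 41, a_13 = floor((47 + 35)/41) = 2.
  m_14 = 41*2 - 35 = 47, d_14 = (2250 - 47^2)/41 = 41/41 = 1, a_14 = floor((47 + 47)/1) = 94.
  m_15 = 1*94 - 47 = 47, d_15 = (2250 - 47^2)/1 = 41/1 = 41: (m_15, d_15) = (m_1, d_1) = (47, 41), so from here the quotients repeat a_1, ..., a_14; the period length is 14.
So sqrt(2250) = [47; (2, 3, 3, 2, 1, 3, 10, 3, 1, 2, 3, 3, 2, 94)] with period length k = 14.
k is even, so the fundamental solution of x^2 - 2250y^2 = 1 is (p_{k-1}, q_{k-1}) = (p_13, q_13); compute convergents through index 13.
Convergents (p_i = a_i*p_{i-1} + p_{i-2}, q_i = a_i*q_{i-1} + q_{i-2} with p_{-2}=0, p_{-1}=1, q_{-2}=1, q_{-1}=0):
  i=0: a_0=47, p_0 = 47*1 + 0 = 47, q_0 = 47*0 + 1 = 1.
  i=1: a_1=2, p_1 = 2*47 + 1 = 95, q_1 = 2*1 + 0 = 2.
  i=2: a_2=3, p_2 = 3*95 + 47 = 332, q_2 = 3*2 + 1 = 7.
  i=3: a_3=3, p_3 = 3*332 + 95 = 1091, q_3 = 3*7 + 2 = 23.
  i=4: a_4=2, p_4 = 2*1091 + 332 = 2514, q_4 = 2*23 + 7 = 53.
  i=5: a_5=1, p_5 = 1*2514 + 1091 = 3605, q_5 = 1*53 + 23 = 76.
  i=6: a_6=3, p_6 = 3*3605 + 2514 = 13329, q_6 = 3*76 + 53 = 281.
  i=7: a_7=10, p_7 = 10*13329 + 3605 = 136895, q_7 = 10*281 + 76 = 2886.
  i=8: a_8=3, p_8 = 3*136895 + 13329 = 424014, q_8 = 3*2886 + 281 = 8939.
  i=9: a_9=1, p_9 = 1*424014 + 136895 = 560909, q_9 = 1*8939 + 2886 = 11825.
  i=10: a_10=2, p_10 = 2*560909 + 424014 = 1545832, q_10 = 2*11825 + 8939 = 32589.
  i=11: a_11=3, p_11 = 3*1545832 + 560909 = 5198405, q_11 = 3*32589 + 11825 = 109592.
  i=12: a_12=3, p_12 = 3*5198405 + 1545832 = 17141047, q_12 = 3*109592 + 32589 = 361365.
  i=13: a_13=2, p_13 = 2*17141047 + 5198405 = 39480499, q_13 = 2*361365 + 109592 = 832322.
Check: 39480499^2 - 2250*832322^2 = 1558709801289001 - 1558709801289000 = 1, so (x, y) = (39480499, 832322) solves the equation, and by the theorem it is the least positive solution.

(x, y) = (39480499, 832322)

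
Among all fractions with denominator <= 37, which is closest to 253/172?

Expand x = 253/172 as a continued fraction with the Euclidean algorithm:
  253 = 1*172 + 81, so a_0 = 1.
  172 = 2*81 + 10, so a_1 = 2.
  81 = 8*10 + 1, so a_2 = 8.
  10 = 10*1 + 0, so a_3 = 10.
so x = [1; 2, 8, 10].
Convergents (p_i = a_i*p_{i-1} + p_{i-2}, q_i = a_i*q_{i-1} + q_{i-2} with p_{-2}=0, p_{-1}=1, q_{-2}=1, q_{-1}=0), until the denominator exceeds 37:
  i=0: a_0=1, p_0 = 1*1 + 0 = 1, q_0 = 1*0 + 1 = 1.
  i=1: a_1=2, p_1 = 2*1 + 1 = 3, q_1 = 2*1 + 0 = 2.
  i=2: a_2=8, p_2 = 8*3 + 1 = 25, q_2 = 8*2 + 1 = 17.
  i=3: a_3=10, p_3 = 10*25 + 3 = 253, q_3 = 10*17 + 2 = 172.
q_3 = 172 > 37, so the last convergent with denominator <= 37 is p_2/q_2 = 25/17.
The closest fraction with denominator <= 37 is either p_2/q_2 or the intermediate fraction (k*p_2 + p_1)/(k*q_2 + q_1) with the largest k >= 1 whose denominator stays <= 37; these approach x as k grows, and every other convergent or intermediate fraction in range is farther away.
Largest k: floor((37 - q_1)/q_2) = floor((37 - 2)/17) = 2.
That gives (2*25 + 3)/(2*17 + 2) = 53/36.
Compare the errors: |x - 25/17| = |253*17 - 25*172|/(172*17) = 1/2924, and |x - 53/36| = |253*36 - 53*172|/(172*36) = 8/6192.
Cross-multiplying, 1*6192 = 6192 < 23392 = 8*2924, so 1/2924 is smaller: the convergent 25/17 is closer to x than 53/36.

25/17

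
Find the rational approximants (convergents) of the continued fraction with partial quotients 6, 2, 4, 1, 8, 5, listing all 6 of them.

Using the convergent recurrence p_i = a_i*p_{i-1} + p_{i-2}, q_i = a_i*q_{i-1} + q_{i-2} with p_{-2}=0, p_{-1}=1, q_{-2}=1, q_{-1}=0:
  i=0: a_0=6, p_0 = 6*1 + 0 = 6, q_0 = 6*0 + 1 = 1.
  i=1: a_1=2, p_1 = 2*6 + 1 = 13, q_1 = 2*1 + 0 = 2.
  i=2: a_2=4, p_2 = 4*13 + 6 = 58, q_2 = 4*2 + 1 = 9.
  i=3: a_3=1, p_3 = 1*58 + 13 = 71, q_3 = 1*9 + 2 = 11.
  i=4: a_4=8, p_4 = 8*71 + 58 = 626, q_4 = 8*11 + 9 = 97.
  i=5: a_5=5, p_5 = 5*626 + 71 = 3201, q_5 = 5*97 + 11 = 496.

6/1, 13/2, 58/9, 71/11, 626/97, 3201/496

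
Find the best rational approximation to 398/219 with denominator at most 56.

Expand x = 398/219 as a continued fraction with the Euclidean algorithm:
  398 = 1*219 + 179, so a_0 = 1.
  219 = 1*179 + 40, so a_1 = 1.
  179 = 4*40 + 19, so a_2 = 4.
  40 = 2*19 + 2, so a_3 = 2.
  19 = 9*2 + 1, so a_4 = 9.
  2 = 2*1 + 0, so a_5 = 2.
so x = [1; 1, 4, 2, 9, 2].
Convergents (p_i = a_i*p_{i-1} + p_{i-2}, q_i = a_i*q_{i-1} + q_{i-2} with p_{-2}=0, p_{-1}=1, q_{-2}=1, q_{-1}=0), until the denominator exceeds 56:
  i=0: a_0=1, p_0 = 1*1 + 0 = 1, q_0 = 1*0 + 1 = 1.
  i=1: a_1=1, p_1 = 1*1 + 1 = 2, q_1 = 1*1 + 0 = 1.
  i=2: a_2=4, p_2 = 4*2 + 1 = 9, q_2 = 4*1 + 1 = 5.
  i=3: a_3=2, p_3 = 2*9 + 2 = 20, q_3 = 2*5 + 1 = 11.
  i=4: a_4=9, p_4 = 9*20 + 9 = 189, q_4 = 9*11 + 5 = 104.
q_4 = 104 > 56, so the last convergent with denominator <= 56 is p_3/q_3 = 20/11.
The closest fraction with denominator <= 56 is either p_3/q_3 or the intermediate fraction (k*p_3 + p_2)/(k*q_3 + q_2) with the largest k >= 1 whose denominator stays <= 56; these approach x as k grows, and every other convergent or intermediate fraction in range is farther away.
Largest k: floor((56 - q_2)/q_3) = floor((56 - 5)/11) = 4.
That gives (4*20 + 9)/(4*11 + 5) = 89/49.
Compare the errors: |x - 20/11| = |398*11 - 20*219|/(219*11) = 2/2409, and |x - 89/49| = |398*49 - 89*219|/(219*49) = 11/10731.
Cross-multiplying, 2*10731 = 21462 < 26499 = 11*2409, so 2/2409 is smaller: the convergent 20/11 is closer to x than 89/49.

20/11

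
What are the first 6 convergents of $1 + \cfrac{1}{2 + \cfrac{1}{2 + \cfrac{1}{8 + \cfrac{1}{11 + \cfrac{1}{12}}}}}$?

1/1, 3/2, 7/5, 59/42, 656/467, 7931/5646

Using the convergent recurrence p_i = a_i*p_{i-1} + p_{i-2}, q_i = a_i*q_{i-1} + q_{i-2} with p_{-2}=0, p_{-1}=1, q_{-2}=1, q_{-1}=0:
  i=0: a_0=1, p_0 = 1*1 + 0 = 1, q_0 = 1*0 + 1 = 1.
  i=1: a_1=2, p_1 = 2*1 + 1 = 3, q_1 = 2*1 + 0 = 2.
  i=2: a_2=2, p_2 = 2*3 + 1 = 7, q_2 = 2*2 + 1 = 5.
  i=3: a_3=8, p_3 = 8*7 + 3 = 59, q_3 = 8*5 + 2 = 42.
  i=4: a_4=11, p_4 = 11*59 + 7 = 656, q_4 = 11*42 + 5 = 467.
  i=5: a_5=12, p_5 = 12*656 + 59 = 7931, q_5 = 12*467 + 42 = 5646.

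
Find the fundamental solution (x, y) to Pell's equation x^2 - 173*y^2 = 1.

First expand sqrt(173) as a continued fraction. With x_i = (sqrt(173) + m_i)/d_i and (m_0, d_0) = (0, 1): a_0 = floor(sqrt(173)) = 13, since 13^2 = 169 <= 173 < 196 = 14^2.
Iterate m_{i+1} = d_i*a_i - m_i, d_{i+1} = (173 - m_{i+1}^2)/d_i, a_{i+1} = floor((a_0 + m_{i+1})/d_{i+1}):
  m_1 = 1*13 - 0 = 13, d_1 = (173 - 13^2)/1 = 4/1 = 4, a_1 = floor((13 + 13)/4) = 6.
  m_2 = 4*6 - 13 = 11, d_2 = (173 - 11^2)/4 = 52/4 = 13, a_2 = floor((13 + 11)/13) = 1.
  m_3 = 13*1 - 11 = 2, d_3 = (173 - 2^2)/13 = 169/13 = 13, a_3 = floor((13 + 2)/13) = 1.
  m_4 = 13*1 - 2 = 11, d_4 = (173 - 11^2)/13 = 52/13 = 4, a_4 = floor((13 + 11)/4) = 6.
  m_5 = 4*6 - 11 = 13, d_5 = (173 - 13^2)/4 = 4/4 = 1, a_5 = floor((13 + 13)/1) = 26.
  m_6 = 1*26 - 13 = 13, d_6 = (173 - 13^2)/1 = 4/1 = 4: (m_6, d_6) = (m_1, d_1) = (13, 4), so from here the quotients repeat a_1, ..., a_5; the period length is 5.
So sqrt(173) = [13; (6, 1, 1, 6, 26)] with period length k = 5.
k is odd, so (p_{k-1}, q_{k-1}) only solves x^2 - 173y^2 = -1 and the fundamental solution of x^2 - 173y^2 = 1 is (p_{2k-1}, q_{2k-1}) = (p_9, q_9); compute convergents through index 9, running through the period twice.
Convergents (p_i = a_i*p_{i-1} + p_{i-2}, q_i = a_i*q_{i-1} + q_{i-2} with p_{-2}=0, p_{-1}=1, q_{-2}=1, q_{-1}=0):
  i=0: a_0=13, p_0 = 13*1 + 0 = 13, q_0 = 13*0 + 1 = 1.
  i=1: a_1=6, p_1 = 6*13 + 1 = 79, q_1 = 6*1 + 0 = 6.
  i=2: a_2=1, p_2 = 1*79 + 13 = 92, q_2 = 1*6 + 1 = 7.
  i=3: a_3=1, p_3 = 1*92 + 79 = 171, q_3 = 1*7 + 6 = 13.
  i=4: a_4=6, p_4 = 6*171 + 92 = 1118, q_4 = 6*13 + 7 = 85.
  i=5: a_5=26, p_5 = 26*1118 + 171 = 29239, q_5 = 26*85 + 13 = 2223.
  i=6: a_6=6, p_6 = 6*29239 + 1118 = 176552, q_6 = 6*2223 + 85 = 13423.
  i=7: a_7=1, p_7 = 1*176552 + 29239 = 205791, q_7 = 1*13423 + 2223 = 15646.
  i=8: a_8=1, p_8 = 1*205791 + 176552 = 382343, q_8 = 1*15646 + 13423 = 29069.
  i=9: a_9=6, p_9 = 6*382343 + 205791 = 2499849, q_9 = 6*29069 + 15646 = 190060.
Indeed p_4^2 - 173*q_4^2 = 1249924 - 1249925 = -1, not +1.
Check: 2499849^2 - 173*190060^2 = 6249245022801 - 6249245022800 = 1, so (x, y) = (2499849, 190060) solves the equation, and by the theorem it is the least positive solution.

(x, y) = (2499849, 190060)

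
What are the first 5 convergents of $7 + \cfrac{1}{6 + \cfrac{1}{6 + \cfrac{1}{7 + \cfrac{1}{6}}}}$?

Using the convergent recurrence p_i = a_i*p_{i-1} + p_{i-2}, q_i = a_i*q_{i-1} + q_{i-2} with p_{-2}=0, p_{-1}=1, q_{-2}=1, q_{-1}=0:
  i=0: a_0=7, p_0 = 7*1 + 0 = 7, q_0 = 7*0 + 1 = 1.
  i=1: a_1=6, p_1 = 6*7 + 1 = 43, q_1 = 6*1 + 0 = 6.
  i=2: a_2=6, p_2 = 6*43 + 7 = 265, q_2 = 6*6 + 1 = 37.
  i=3: a_3=7, p_3 = 7*265 + 43 = 1898, q_3 = 7*37 + 6 = 265.
  i=4: a_4=6, p_4 = 6*1898 + 265 = 11653, q_4 = 6*265 + 37 = 1627.

7/1, 43/6, 265/37, 1898/265, 11653/1627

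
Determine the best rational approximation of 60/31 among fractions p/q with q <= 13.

Expand x = 60/31 as a continued fraction with the Euclidean algorithm:
  60 = 1*31 + 29, so a_0 = 1.
  31 = 1*29 + 2, so a_1 = 1.
  29 = 14*2 + 1, so a_2 = 14.
  2 = 2*1 + 0, so a_3 = 2.
so x = [1; 1, 14, 2].
Convergents (p_i = a_i*p_{i-1} + p_{i-2}, q_i = a_i*q_{i-1} + q_{i-2} with p_{-2}=0, p_{-1}=1, q_{-2}=1, q_{-1}=0), until the denominator exceeds 13:
  i=0: a_0=1, p_0 = 1*1 + 0 = 1, q_0 = 1*0 + 1 = 1.
  i=1: a_1=1, p_1 = 1*1 + 1 = 2, q_1 = 1*1 + 0 = 1.
  i=2: a_2=14, p_2 = 14*2 + 1 = 29, q_2 = 14*1 + 1 = 15.
q_2 = 15 > 13, so the last convergent with denominator <= 13 is p_1/q_1 = 2/1.
The closest fraction with denominator <= 13 is either p_1/q_1 or the intermediate fraction (k*p_1 + p_0)/(k*q_1 + q_0) with the largest k >= 1 whose denominator stays <= 13; these approach x as k grows, and every other convergent or intermediate fraction in range is farther away.
Largest k: floor((13 - q_0)/q_1) = floor((13 - 1)/1) = 12.
That gives (12*2 + 1)/(12*1 + 1) = 25/13.
Compare the errors: |x - 2/1| = |60*1 - 2*31|/(31*1) = 2/31, and |x - 25/13| = |60*13 - 25*31|/(31*13) = 5/403.
Cross-multiplying, 5*31 = 155 < 806 = 2*403, so 5/403 is smaller: the intermediate fraction 25/13 is closer to x than 2/1.

25/13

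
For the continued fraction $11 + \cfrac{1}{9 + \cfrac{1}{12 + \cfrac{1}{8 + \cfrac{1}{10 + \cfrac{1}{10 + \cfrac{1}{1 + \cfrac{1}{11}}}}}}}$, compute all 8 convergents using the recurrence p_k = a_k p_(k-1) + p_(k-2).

Using the convergent recurrence p_i = a_i*p_{i-1} + p_{i-2}, q_i = a_i*q_{i-1} + q_{i-2} with p_{-2}=0, p_{-1}=1, q_{-2}=1, q_{-1}=0:
  i=0: a_0=11, p_0 = 11*1 + 0 = 11, q_0 = 11*0 + 1 = 1.
  i=1: a_1=9, p_1 = 9*11 + 1 = 100, q_1 = 9*1 + 0 = 9.
  i=2: a_2=12, p_2 = 12*100 + 11 = 1211, q_2 = 12*9 + 1 = 109.
  i=3: a_3=8, p_3 = 8*1211 + 100 = 9788, q_3 = 8*109 + 9 = 881.
  i=4: a_4=10, p_4 = 10*9788 + 1211 = 99091, q_4 = 10*881 + 109 = 8919.
  i=5: a_5=10, p_5 = 10*99091 + 9788 = 1000698, q_5 = 10*8919 + 881 = 90071.
  i=6: a_6=1, p_6 = 1*1000698 + 99091 = 1099789, q_6 = 1*90071 + 8919 = 98990.
  i=7: a_7=11, p_7 = 11*1099789 + 1000698 = 13098377, q_7 = 11*98990 + 90071 = 1178961.

11/1, 100/9, 1211/109, 9788/881, 99091/8919, 1000698/90071, 1099789/98990, 13098377/1178961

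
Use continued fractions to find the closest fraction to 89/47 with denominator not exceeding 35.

53/28

Expand x = 89/47 as a continued fraction with the Euclidean algorithm:
  89 = 1*47 + 42, so a_0 = 1.
  47 = 1*42 + 5, so a_1 = 1.
  42 = 8*5 + 2, so a_2 = 8.
  5 = 2*2 + 1, so a_3 = 2.
  2 = 2*1 + 0, so a_4 = 2.
so x = [1; 1, 8, 2, 2].
Convergents (p_i = a_i*p_{i-1} + p_{i-2}, q_i = a_i*q_{i-1} + q_{i-2} with p_{-2}=0, p_{-1}=1, q_{-2}=1, q_{-1}=0), until the denominator exceeds 35:
  i=0: a_0=1, p_0 = 1*1 + 0 = 1, q_0 = 1*0 + 1 = 1.
  i=1: a_1=1, p_1 = 1*1 + 1 = 2, q_1 = 1*1 + 0 = 1.
  i=2: a_2=8, p_2 = 8*2 + 1 = 17, q_2 = 8*1 + 1 = 9.
  i=3: a_3=2, p_3 = 2*17 + 2 = 36, q_3 = 2*9 + 1 = 19.
  i=4: a_4=2, p_4 = 2*36 + 17 = 89, q_4 = 2*19 + 9 = 47.
q_4 = 47 > 35, so the last convergent with denominator <= 35 is p_3/q_3 = 36/19.
The closest fraction with denominator <= 35 is either p_3/q_3 or the intermediate fraction (k*p_3 + p_2)/(k*q_3 + q_2) with the largest k >= 1 whose denominator stays <= 35; these approach x as k grows, and every other convergent or intermediate fraction in range is farther away.
Largest k: floor((35 - q_2)/q_3) = floor((35 - 9)/19) = 1.
That gives (1*36 + 17)/(1*19 + 9) = 53/28.
Compare the errors: |x - 36/19| = |89*19 - 36*47|/(47*19) = 1/893, and |x - 53/28| = |89*28 - 53*47|/(47*28) = 1/1316.
Cross-multiplying, 1*893 = 893 < 1316 = 1*1316, so 1/1316 is smaller: the intermediate fraction 53/28 is closer to x than 36/19.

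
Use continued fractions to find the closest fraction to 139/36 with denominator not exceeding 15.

27/7

Expand x = 139/36 as a continued fraction with the Euclidean algorithm:
  139 = 3*36 + 31, so a_0 = 3.
  36 = 1*31 + 5, so a_1 = 1.
  31 = 6*5 + 1, so a_2 = 6.
  5 = 5*1 + 0, so a_3 = 5.
so x = [3; 1, 6, 5].
Convergents (p_i = a_i*p_{i-1} + p_{i-2}, q_i = a_i*q_{i-1} + q_{i-2} with p_{-2}=0, p_{-1}=1, q_{-2}=1, q_{-1}=0), until the denominator exceeds 15:
  i=0: a_0=3, p_0 = 3*1 + 0 = 3, q_0 = 3*0 + 1 = 1.
  i=1: a_1=1, p_1 = 1*3 + 1 = 4, q_1 = 1*1 + 0 = 1.
  i=2: a_2=6, p_2 = 6*4 + 3 = 27, q_2 = 6*1 + 1 = 7.
  i=3: a_3=5, p_3 = 5*27 + 4 = 139, q_3 = 5*7 + 1 = 36.
q_3 = 36 > 15, so the last convergent with denominator <= 15 is p_2/q_2 = 27/7.
The closest fraction with denominator <= 15 is either p_2/q_2 or the intermediate fraction (k*p_2 + p_1)/(k*q_2 + q_1) with the largest k >= 1 whose denominator stays <= 15; these approach x as k grows, and every other convergent or intermediate fraction in range is farther away.
Largest k: floor((15 - q_1)/q_2) = floor((15 - 1)/7) = 2.
That gives (2*27 + 4)/(2*7 + 1) = 58/15.
Compare the errors: |x - 27/7| = |139*7 - 27*36|/(36*7) = 1/252, and |x - 58/15| = |139*15 - 58*36|/(36*15) = 3/540.
Cross-multiplying, 1*540 = 540 < 756 = 3*252, so 1/252 is smaller: the convergent 27/7 is closer to x than 58/15.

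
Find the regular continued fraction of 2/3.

Run the Euclidean algorithm on 2 and 3; the successive quotients are the partial quotients a_0, a_1, ... (each step inverts the fractional part left over by the previous one):
  2 = 0*3 + 2, so a_0 = 0.
  3 = 1*2 + 1, so a_1 = 1.
  2 = 2*1 + 0, so a_2 = 2.
The remainder reaches 0 after 3 divisions, so the expansion has 3 partial quotients, read off in order.

[0; 1, 2]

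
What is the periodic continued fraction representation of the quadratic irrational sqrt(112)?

[10; (1, 1, 2, 1, 1, 20)]

Write x_i = (sqrt(112) + m_i)/d_i with (m_0, d_0) = (0, 1). a_0 = floor(sqrt(112)) = 10, since 10^2 = 100 <= 112 < 121 = 11^2.
Iterate m_{i+1} = d_i*a_i - m_i, d_{i+1} = (112 - m_{i+1}^2)/d_i, a_{i+1} = floor((a_0 + m_{i+1})/d_{i+1}):
  m_1 = 1*10 - 0 = 10, d_1 = (112 - 10^2)/1 = 12/1 = 12, a_1 = floor((10 + 10)/12) = 1.
  m_2 = 12*1 - 10 = 2, d_2 = (112 - 2^2)/12 = 108/12 = 9, a_2 = floor((10 + 2)/9) = 1.
  m_3 = 9*1 - 2 = 7, d_3 = (112 - 7^2)/9 = 63/9 = 7, a_3 = floor((10 + 7)/7) = 2.
  m_4 = 7*2 - 7 = 7, d_4 = (112 - 7^2)/7 = 63/7 = 9, a_4 = floor((10 + 7)/9) = 1.
  m_5 = 9*1 - 7 = 2, d_5 = (112 - 2^2)/9 = 108/9 = 12, a_5 = floor((10 + 2)/12) = 1.
  m_6 = 12*1 - 2 = 10, d_6 = (112 - 10^2)/12 = 12/12 = 1, a_6 = floor((10 + 10)/1) = 20.
  m_7 = 1*20 - 10 = 10, d_7 = (112 - 10^2)/1 = 12/1 = 12: (m_7, d_7) = (m_1, d_1) = (10, 12), so from here the quotients repeat a_1, ..., a_6; the period length is 6.
Hence the expansion of sqrt(112) is a_0 = 10 followed by the repeating block 1, 1, 2, 1, 1, 20 (period 6).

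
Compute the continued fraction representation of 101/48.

Run the Euclidean algorithm on 101 and 48; the successive quotients are the partial quotients a_0, a_1, ... (each step inverts the fractional part left over by the previous one):
  101 = 2*48 + 5, so a_0 = 2.
  48 = 9*5 + 3, so a_1 = 9.
  5 = 1*3 + 2, so a_2 = 1.
  3 = 1*2 + 1, so a_3 = 1.
  2 = 2*1 + 0, so a_4 = 2.
The remainder reaches 0 after 5 divisions, so the expansion has 5 partial quotients, read off in order.

[2; 9, 1, 1, 2]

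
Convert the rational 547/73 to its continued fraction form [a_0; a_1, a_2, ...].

Run the Euclidean algorithm on 547 and 73; the successive quotients are the partial quotients a_0, a_1, ... (each step inverts the fractional part left over by the previous one):
  547 = 7*73 + 36, so a_0 = 7.
  73 = 2*36 + 1, so a_1 = 2.
  36 = 36*1 + 0, so a_2 = 36.
The remainder reaches 0 after 3 divisions, so the expansion has 3 partial quotients, read off in order.

[7; 2, 36]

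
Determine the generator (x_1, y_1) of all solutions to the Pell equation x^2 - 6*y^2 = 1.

First expand sqrt(6) as a continued fraction. With x_i = (sqrt(6) + m_i)/d_i and (m_0, d_0) = (0, 1): a_0 = floor(sqrt(6)) = 2, since 2^2 = 4 <= 6 < 9 = 3^2.
Iterate m_{i+1} = d_i*a_i - m_i, d_{i+1} = (6 - m_{i+1}^2)/d_i, a_{i+1} = floor((a_0 + m_{i+1})/d_{i+1}):
  m_1 = 1*2 - 0 = 2, d_1 = (6 - 2^2)/1 = 2/1 = 2, a_1 = floor((2 + 2)/2) = 2.
  m_2 = 2*2 - 2 = 2, d_2 = (6 - 2^2)/2 = 2/2 = 1, a_2 = floor((2 + 2)/1) = 4.
  m_3 = 1*4 - 2 = 2, d_3 = (6 - 2^2)/1 = 2/1 = 2: (m_3, d_3) = (m_1, d_1) = (2, 2), so from here the quotients repeat a_1, a_2; the period length is 2.
So sqrt(6) = [2; (2, 4)] with period length k = 2.
k is even, so the fundamental solution of x^2 - 6y^2 = 1 is (p_{k-1}, q_{k-1}) = (p_1, q_1); compute convergents through index 1.
Convergents (p_i = a_i*p_{i-1} + p_{i-2}, q_i = a_i*q_{i-1} + q_{i-2} with p_{-2}=0, p_{-1}=1, q_{-2}=1, q_{-1}=0):
  i=0: a_0=2, p_0 = 2*1 + 0 = 2, q_0 = 2*0 + 1 = 1.
  i=1: a_1=2, p_1 = 2*2 + 1 = 5, q_1 = 2*1 + 0 = 2.
Check: 5^2 - 6*2^2 = 25 - 24 = 1, so (x, y) = (5, 2) solves the equation, and by the theorem it is the least positive solution.

(x, y) = (5, 2)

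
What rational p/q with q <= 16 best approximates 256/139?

24/13

Expand x = 256/139 as a continued fraction with the Euclidean algorithm:
  256 = 1*139 + 117, so a_0 = 1.
  139 = 1*117 + 22, so a_1 = 1.
  117 = 5*22 + 7, so a_2 = 5.
  22 = 3*7 + 1, so a_3 = 3.
  7 = 7*1 + 0, so a_4 = 7.
so x = [1; 1, 5, 3, 7].
Convergents (p_i = a_i*p_{i-1} + p_{i-2}, q_i = a_i*q_{i-1} + q_{i-2} with p_{-2}=0, p_{-1}=1, q_{-2}=1, q_{-1}=0), until the denominator exceeds 16:
  i=0: a_0=1, p_0 = 1*1 + 0 = 1, q_0 = 1*0 + 1 = 1.
  i=1: a_1=1, p_1 = 1*1 + 1 = 2, q_1 = 1*1 + 0 = 1.
  i=2: a_2=5, p_2 = 5*2 + 1 = 11, q_2 = 5*1 + 1 = 6.
  i=3: a_3=3, p_3 = 3*11 + 2 = 35, q_3 = 3*6 + 1 = 19.
q_3 = 19 > 16, so the last convergent with denominator <= 16 is p_2/q_2 = 11/6.
The closest fraction with denominator <= 16 is either p_2/q_2 or the intermediate fraction (k*p_2 + p_1)/(k*q_2 + q_1) with the largest k >= 1 whose denominator stays <= 16; these approach x as k grows, and every other convergent or intermediate fraction in range is farther away.
Largest k: floor((16 - q_1)/q_2) = floor((16 - 1)/6) = 2.
That gives (2*11 + 2)/(2*6 + 1) = 24/13.
Compare the errors: |x - 11/6| = |256*6 - 11*139|/(139*6) = 7/834, and |x - 24/13| = |256*13 - 24*139|/(139*13) = 8/1807.
Cross-multiplying, 8*834 = 6672 < 12649 = 7*1807, so 8/1807 is smaller: the intermediate fraction 24/13 is closer to x than 11/6.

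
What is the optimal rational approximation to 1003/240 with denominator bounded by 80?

Expand x = 1003/240 as a continued fraction with the Euclidean algorithm:
  1003 = 4*240 + 43, so a_0 = 4.
  240 = 5*43 + 25, so a_1 = 5.
  43 = 1*25 + 18, so a_2 = 1.
  25 = 1*18 + 7, so a_3 = 1.
  18 = 2*7 + 4, so a_4 = 2.
  7 = 1*4 + 3, so a_5 = 1.
  4 = 1*3 + 1, so a_6 = 1.
  3 = 3*1 + 0, so a_7 = 3.
so x = [4; 5, 1, 1, 2, 1, 1, 3].
Convergents (p_i = a_i*p_{i-1} + p_{i-2}, q_i = a_i*q_{i-1} + q_{i-2} with p_{-2}=0, p_{-1}=1, q_{-2}=1, q_{-1}=0), until the denominator exceeds 80:
  i=0: a_0=4, p_0 = 4*1 + 0 = 4, q_0 = 4*0 + 1 = 1.
  i=1: a_1=5, p_1 = 5*4 + 1 = 21, q_1 = 5*1 + 0 = 5.
  i=2: a_2=1, p_2 = 1*21 + 4 = 25, q_2 = 1*5 + 1 = 6.
  i=3: a_3=1, p_3 = 1*25 + 21 = 46, q_3 = 1*6 + 5 = 11.
  i=4: a_4=2, p_4 = 2*46 + 25 = 117, q_4 = 2*11 + 6 = 28.
  i=5: a_5=1, p_5 = 1*117 + 46 = 163, q_5 = 1*28 + 11 = 39.
  i=6: a_6=1, p_6 = 1*163 + 117 = 280, q_6 = 1*39 + 28 = 67.
  i=7: a_7=3, p_7 = 3*280 + 163 = 1003, q_7 = 3*67 + 39 = 240.
q_7 = 240 > 80, so the last convergent with denominator <= 80 is p_6/q_6 = 280/67.
The closest fraction with denominator <= 80 is either p_6/q_6 or the intermediate fraction (k*p_6 + p_5)/(k*q_6 + q_5) with the largest k >= 1 whose denominator stays <= 80; these approach x as k grows, and every other convergent or intermediate fraction in range is farther away.
Largest k: floor((80 - q_5)/q_6) = floor((80 - 39)/67) = 0.
Since k = 0, no intermediate fraction beyond p_6/q_6 has denominator <= 80, so the convergent 280/67 is the closest (its error is |1003*67 - 280*240|/(240*67) = 1/16080).

280/67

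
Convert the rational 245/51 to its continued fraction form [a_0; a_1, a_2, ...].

Run the Euclidean algorithm on 245 and 51; the successive quotients are the partial quotients a_0, a_1, ... (each step inverts the fractional part left over by the previous one):
  245 = 4*51 + 41, so a_0 = 4.
  51 = 1*41 + 10, so a_1 = 1.
  41 = 4*10 + 1, so a_2 = 4.
  10 = 10*1 + 0, so a_3 = 10.
The remainder reaches 0 after 4 divisions, so the expansion has 4 partial quotients, read off in order.

[4; 1, 4, 10]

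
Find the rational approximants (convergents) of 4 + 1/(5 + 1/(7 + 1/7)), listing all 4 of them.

Using the convergent recurrence p_i = a_i*p_{i-1} + p_{i-2}, q_i = a_i*q_{i-1} + q_{i-2} with p_{-2}=0, p_{-1}=1, q_{-2}=1, q_{-1}=0:
  i=0: a_0=4, p_0 = 4*1 + 0 = 4, q_0 = 4*0 + 1 = 1.
  i=1: a_1=5, p_1 = 5*4 + 1 = 21, q_1 = 5*1 + 0 = 5.
  i=2: a_2=7, p_2 = 7*21 + 4 = 151, q_2 = 7*5 + 1 = 36.
  i=3: a_3=7, p_3 = 7*151 + 21 = 1078, q_3 = 7*36 + 5 = 257.

4/1, 21/5, 151/36, 1078/257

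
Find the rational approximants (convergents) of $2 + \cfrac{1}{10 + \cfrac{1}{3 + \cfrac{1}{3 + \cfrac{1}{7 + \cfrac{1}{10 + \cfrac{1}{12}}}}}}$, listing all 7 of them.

2/1, 21/10, 65/31, 216/103, 1577/752, 15986/7623, 193409/92228

Using the convergent recurrence p_i = a_i*p_{i-1} + p_{i-2}, q_i = a_i*q_{i-1} + q_{i-2} with p_{-2}=0, p_{-1}=1, q_{-2}=1, q_{-1}=0:
  i=0: a_0=2, p_0 = 2*1 + 0 = 2, q_0 = 2*0 + 1 = 1.
  i=1: a_1=10, p_1 = 10*2 + 1 = 21, q_1 = 10*1 + 0 = 10.
  i=2: a_2=3, p_2 = 3*21 + 2 = 65, q_2 = 3*10 + 1 = 31.
  i=3: a_3=3, p_3 = 3*65 + 21 = 216, q_3 = 3*31 + 10 = 103.
  i=4: a_4=7, p_4 = 7*216 + 65 = 1577, q_4 = 7*103 + 31 = 752.
  i=5: a_5=10, p_5 = 10*1577 + 216 = 15986, q_5 = 10*752 + 103 = 7623.
  i=6: a_6=12, p_6 = 12*15986 + 1577 = 193409, q_6 = 12*7623 + 752 = 92228.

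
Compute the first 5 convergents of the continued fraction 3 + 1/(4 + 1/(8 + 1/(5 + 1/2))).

3/1, 13/4, 107/33, 548/169, 1203/371

Using the convergent recurrence p_i = a_i*p_{i-1} + p_{i-2}, q_i = a_i*q_{i-1} + q_{i-2} with p_{-2}=0, p_{-1}=1, q_{-2}=1, q_{-1}=0:
  i=0: a_0=3, p_0 = 3*1 + 0 = 3, q_0 = 3*0 + 1 = 1.
  i=1: a_1=4, p_1 = 4*3 + 1 = 13, q_1 = 4*1 + 0 = 4.
  i=2: a_2=8, p_2 = 8*13 + 3 = 107, q_2 = 8*4 + 1 = 33.
  i=3: a_3=5, p_3 = 5*107 + 13 = 548, q_3 = 5*33 + 4 = 169.
  i=4: a_4=2, p_4 = 2*548 + 107 = 1203, q_4 = 2*169 + 33 = 371.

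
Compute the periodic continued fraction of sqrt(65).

[8; (16)]

Write x_i = (sqrt(65) + m_i)/d_i with (m_0, d_0) = (0, 1). a_0 = floor(sqrt(65)) = 8, since 8^2 = 64 <= 65 < 81 = 9^2.
Iterate m_{i+1} = d_i*a_i - m_i, d_{i+1} = (65 - m_{i+1}^2)/d_i, a_{i+1} = floor((a_0 + m_{i+1})/d_{i+1}):
  m_1 = 1*8 - 0 = 8, d_1 = (65 - 8^2)/1 = 1/1 = 1, a_1 = floor((8 + 8)/1) = 16.
  m_2 = 1*16 - 8 = 8, d_2 = (65 - 8^2)/1 = 1/1 = 1: (m_2, d_2) = (m_1, d_1) = (8, 1), so from here the quotient a_1 repeats; the period length is 1.
Hence the expansion of sqrt(65) is a_0 = 8 followed by the repeating block 16 (period 1).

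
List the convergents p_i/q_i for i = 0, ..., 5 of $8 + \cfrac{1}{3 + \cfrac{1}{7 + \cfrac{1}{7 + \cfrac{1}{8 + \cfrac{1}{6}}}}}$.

Using the convergent recurrence p_i = a_i*p_{i-1} + p_{i-2}, q_i = a_i*q_{i-1} + q_{i-2} with p_{-2}=0, p_{-1}=1, q_{-2}=1, q_{-1}=0:
  i=0: a_0=8, p_0 = 8*1 + 0 = 8, q_0 = 8*0 + 1 = 1.
  i=1: a_1=3, p_1 = 3*8 + 1 = 25, q_1 = 3*1 + 0 = 3.
  i=2: a_2=7, p_2 = 7*25 + 8 = 183, q_2 = 7*3 + 1 = 22.
  i=3: a_3=7, p_3 = 7*183 + 25 = 1306, q_3 = 7*22 + 3 = 157.
  i=4: a_4=8, p_4 = 8*1306 + 183 = 10631, q_4 = 8*157 + 22 = 1278.
  i=5: a_5=6, p_5 = 6*10631 + 1306 = 65092, q_5 = 6*1278 + 157 = 7825.

8/1, 25/3, 183/22, 1306/157, 10631/1278, 65092/7825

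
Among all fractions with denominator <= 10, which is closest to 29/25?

Expand x = 29/25 as a continued fraction with the Euclidean algorithm:
  29 = 1*25 + 4, so a_0 = 1.
  25 = 6*4 + 1, so a_1 = 6.
  4 = 4*1 + 0, so a_2 = 4.
so x = [1; 6, 4].
Convergents (p_i = a_i*p_{i-1} + p_{i-2}, q_i = a_i*q_{i-1} + q_{i-2} with p_{-2}=0, p_{-1}=1, q_{-2}=1, q_{-1}=0), until the denominator exceeds 10:
  i=0: a_0=1, p_0 = 1*1 + 0 = 1, q_0 = 1*0 + 1 = 1.
  i=1: a_1=6, p_1 = 6*1 + 1 = 7, q_1 = 6*1 + 0 = 6.
  i=2: a_2=4, p_2 = 4*7 + 1 = 29, q_2 = 4*6 + 1 = 25.
q_2 = 25 > 10, so the last convergent with denominator <= 10 is p_1/q_1 = 7/6.
The closest fraction with denominator <= 10 is either p_1/q_1 or the intermediate fraction (k*p_1 + p_0)/(k*q_1 + q_0) with the largest k >= 1 whose denominator stays <= 10; these approach x as k grows, and every other convergent or intermediate fraction in range is farther away.
Largest k: floor((10 - q_0)/q_1) = floor((10 - 1)/6) = 1.
That gives (1*7 + 1)/(1*6 + 1) = 8/7.
Compare the errors: |x - 7/6| = |29*6 - 7*25|/(25*6) = 1/150, and |x - 8/7| = |29*7 - 8*25|/(25*7) = 3/175.
Cross-multiplying, 1*175 = 175 < 450 = 3*150, so 1/150 is smaller: the convergent 7/6 is closer to x than 8/7.

7/6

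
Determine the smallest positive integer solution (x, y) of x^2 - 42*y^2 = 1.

First expand sqrt(42) as a continued fraction. With x_i = (sqrt(42) + m_i)/d_i and (m_0, d_0) = (0, 1): a_0 = floor(sqrt(42)) = 6, since 6^2 = 36 <= 42 < 49 = 7^2.
Iterate m_{i+1} = d_i*a_i - m_i, d_{i+1} = (42 - m_{i+1}^2)/d_i, a_{i+1} = floor((a_0 + m_{i+1})/d_{i+1}):
  m_1 = 1*6 - 0 = 6, d_1 = (42 - 6^2)/1 = 6/1 = 6, a_1 = floor((6 + 6)/6) = 2.
  m_2 = 6*2 - 6 = 6, d_2 = (42 - 6^2)/6 = 6/6 = 1, a_2 = floor((6 + 6)/1) = 12.
  m_3 = 1*12 - 6 = 6, d_3 = (42 - 6^2)/1 = 6/1 = 6: (m_3, d_3) = (m_1, d_1) = (6, 6), so from here the quotients repeat a_1, a_2; the period length is 2.
So sqrt(42) = [6; (2, 12)] with period length k = 2.
k is even, so the fundamental solution of x^2 - 42y^2 = 1 is (p_{k-1}, q_{k-1}) = (p_1, q_1); compute convergents through index 1.
Convergents (p_i = a_i*p_{i-1} + p_{i-2}, q_i = a_i*q_{i-1} + q_{i-2} with p_{-2}=0, p_{-1}=1, q_{-2}=1, q_{-1}=0):
  i=0: a_0=6, p_0 = 6*1 + 0 = 6, q_0 = 6*0 + 1 = 1.
  i=1: a_1=2, p_1 = 2*6 + 1 = 13, q_1 = 2*1 + 0 = 2.
Check: 13^2 - 42*2^2 = 169 - 168 = 1, so (x, y) = (13, 2) solves the equation, and by the theorem it is the least positive solution.

(x, y) = (13, 2)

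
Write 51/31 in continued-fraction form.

[1; 1, 1, 1, 4, 2]

Run the Euclidean algorithm on 51 and 31; the successive quotients are the partial quotients a_0, a_1, ... (each step inverts the fractional part left over by the previous one):
  51 = 1*31 + 20, so a_0 = 1.
  31 = 1*20 + 11, so a_1 = 1.
  20 = 1*11 + 9, so a_2 = 1.
  11 = 1*9 + 2, so a_3 = 1.
  9 = 4*2 + 1, so a_4 = 4.
  2 = 2*1 + 0, so a_5 = 2.
The remainder reaches 0 after 6 divisions, so the expansion has 6 partial quotients, read off in order.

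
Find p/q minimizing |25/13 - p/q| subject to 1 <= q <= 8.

15/8

Expand x = 25/13 as a continued fraction with the Euclidean algorithm:
  25 = 1*13 + 12, so a_0 = 1.
  13 = 1*12 + 1, so a_1 = 1.
  12 = 12*1 + 0, so a_2 = 12.
so x = [1; 1, 12].
Convergents (p_i = a_i*p_{i-1} + p_{i-2}, q_i = a_i*q_{i-1} + q_{i-2} with p_{-2}=0, p_{-1}=1, q_{-2}=1, q_{-1}=0), until the denominator exceeds 8:
  i=0: a_0=1, p_0 = 1*1 + 0 = 1, q_0 = 1*0 + 1 = 1.
  i=1: a_1=1, p_1 = 1*1 + 1 = 2, q_1 = 1*1 + 0 = 1.
  i=2: a_2=12, p_2 = 12*2 + 1 = 25, q_2 = 12*1 + 1 = 13.
q_2 = 13 > 8, so the last convergent with denominator <= 8 is p_1/q_1 = 2/1.
The closest fraction with denominator <= 8 is either p_1/q_1 or the intermediate fraction (k*p_1 + p_0)/(k*q_1 + q_0) with the largest k >= 1 whose denominator stays <= 8; these approach x as k grows, and every other convergent or intermediate fraction in range is farther away.
Largest k: floor((8 - q_0)/q_1) = floor((8 - 1)/1) = 7.
That gives (7*2 + 1)/(7*1 + 1) = 15/8.
Compare the errors: |x - 2/1| = |25*1 - 2*13|/(13*1) = 1/13, and |x - 15/8| = |25*8 - 15*13|/(13*8) = 5/104.
Cross-multiplying, 5*13 = 65 < 104 = 1*104, so 5/104 is smaller: the intermediate fraction 15/8 is closer to x than 2/1.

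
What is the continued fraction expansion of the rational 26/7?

[3; 1, 2, 2]

Run the Euclidean algorithm on 26 and 7; the successive quotients are the partial quotients a_0, a_1, ... (each step inverts the fractional part left over by the previous one):
  26 = 3*7 + 5, so a_0 = 3.
  7 = 1*5 + 2, so a_1 = 1.
  5 = 2*2 + 1, so a_2 = 2.
  2 = 2*1 + 0, so a_3 = 2.
The remainder reaches 0 after 4 divisions, so the expansion has 4 partial quotients, read off in order.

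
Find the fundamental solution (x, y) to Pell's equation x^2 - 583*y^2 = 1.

(x, y) = (8429543, 349116)

First expand sqrt(583) as a continued fraction. With x_i = (sqrt(583) + m_i)/d_i and (m_0, d_0) = (0, 1): a_0 = floor(sqrt(583)) = 24, since 24^2 = 576 <= 583 < 625 = 25^2.
Iterate m_{i+1} = d_i*a_i - m_i, d_{i+1} = (583 - m_{i+1}^2)/d_i, a_{i+1} = floor((a_0 + m_{i+1})/d_{i+1}):
  m_1 = 1*24 - 0 = 24, d_1 = (583 - 24^2)/1 = 7/1 = 7, a_1 = floor((24 + 24)/7) = 6.
  m_2 = 7*6 - 24 = 18, d_2 = (583 - 18^2)/7 = 259/7 = 37, a_2 = floor((24 + 18)/37) = 1.
  m_3 = 37*1 - 18 = 19, d_3 = (583 - 19^2)/37 = 222/37 = 6, a_3 = floor((24 + 19)/6) = 7.
  m_4 = 6*7 - 19 = 23, d_4 = (583 - 23^2)/6 = 54/6 = 9, a_4 = floor((24 + 23)/9) = 5.
  m_5 = 9*5 - 23 = 22, d_5 = (583 - 22^2)/9 = 99/9 = 11, a_5 = floor((24 + 22)/11) = 4.
  m_6 = 11*4 - 22 = 22, d_6 = (583 - 22^2)/11 = 99/11 = 9, a_6 = floor((24 + 22)/9) = 5.
  m_7 = 9*5 - 22 = 23, d_7 = (583 - 23^2)/9 = 54/9 = 6, a_7 = floor((24 + 23)/6) = 7.
  m_8 = 6*7 - 23 = 19, d_8 = (583 - 19^2)/6 = 222/6 = 37, a_8 = floor((24 + 19)/37) = 1.
  m_9 = 37*1 - 19 = 18, d_9 = (583 - 18^2)/37 = 259/37 = 7, a_9 = floor((24 + 18)/7) = 6.
  m_10 = 7*6 - 18 = 24, d_10 = (583 - 24^2)/7 = 7/7 = 1, a_10 = floor((24 + 24)/1) = 48.
  m_11 = 1*48 - 24 = 24, d_11 = (583 - 24^2)/1 = 7/1 = 7: (m_11, d_11) = (m_1, d_1) = (24, 7), so from here the quotients repeat a_1, ..., a_10; the period length is 10.
So sqrt(583) = [24; (6, 1, 7, 5, 4, 5, 7, 1, 6, 48)] with period length k = 10.
k is even, so the fundamental solution of x^2 - 583y^2 = 1 is (p_{k-1}, q_{k-1}) = (p_9, q_9); compute convergents through index 9.
Convergents (p_i = a_i*p_{i-1} + p_{i-2}, q_i = a_i*q_{i-1} + q_{i-2} with p_{-2}=0, p_{-1}=1, q_{-2}=1, q_{-1}=0):
  i=0: a_0=24, p_0 = 24*1 + 0 = 24, q_0 = 24*0 + 1 = 1.
  i=1: a_1=6, p_1 = 6*24 + 1 = 145, q_1 = 6*1 + 0 = 6.
  i=2: a_2=1, p_2 = 1*145 + 24 = 169, q_2 = 1*6 + 1 = 7.
  i=3: a_3=7, p_3 = 7*169 + 145 = 1328, q_3 = 7*7 + 6 = 55.
  i=4: a_4=5, p_4 = 5*1328 + 169 = 6809, q_4 = 5*55 + 7 = 282.
  i=5: a_5=4, p_5 = 4*6809 + 1328 = 28564, q_5 = 4*282 + 55 = 1183.
  i=6: a_6=5, p_6 = 5*28564 + 6809 = 149629, q_6 = 5*1183 + 282 = 6197.
  i=7: a_7=7, p_7 = 7*149629 + 28564 = 1075967, q_7 = 7*6197 + 1183 = 44562.
  i=8: a_8=1, p_8 = 1*1075967 + 149629 = 1225596, q_8 = 1*44562 + 6197 = 50759.
  i=9: a_9=6, p_9 = 6*1225596 + 1075967 = 8429543, q_9 = 6*50759 + 44562 = 349116.
Check: 8429543^2 - 583*349116^2 = 71057195188849 - 71057195188848 = 1, so (x, y) = (8429543, 349116) solves the equation, and by the theorem it is the least positive solution.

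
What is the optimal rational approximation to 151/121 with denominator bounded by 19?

Expand x = 151/121 as a continued fraction with the Euclidean algorithm:
  151 = 1*121 + 30, so a_0 = 1.
  121 = 4*30 + 1, so a_1 = 4.
  30 = 30*1 + 0, so a_2 = 30.
so x = [1; 4, 30].
Convergents (p_i = a_i*p_{i-1} + p_{i-2}, q_i = a_i*q_{i-1} + q_{i-2} with p_{-2}=0, p_{-1}=1, q_{-2}=1, q_{-1}=0), until the denominator exceeds 19:
  i=0: a_0=1, p_0 = 1*1 + 0 = 1, q_0 = 1*0 + 1 = 1.
  i=1: a_1=4, p_1 = 4*1 + 1 = 5, q_1 = 4*1 + 0 = 4.
  i=2: a_2=30, p_2 = 30*5 + 1 = 151, q_2 = 30*4 + 1 = 121.
q_2 = 121 > 19, so the last convergent with denominator <= 19 is p_1/q_1 = 5/4.
The closest fraction with denominator <= 19 is either p_1/q_1 or the intermediate fraction (k*p_1 + p_0)/(k*q_1 + q_0) with the largest k >= 1 whose denominator stays <= 19; these approach x as k grows, and every other convergent or intermediate fraction in range is farther away.
Largest k: floor((19 - q_0)/q_1) = floor((19 - 1)/4) = 4.
That gives (4*5 + 1)/(4*4 + 1) = 21/17.
Compare the errors: |x - 5/4| = |151*4 - 5*121|/(121*4) = 1/484, and |x - 21/17| = |151*17 - 21*121|/(121*17) = 26/2057.
Cross-multiplying, 1*2057 = 2057 < 12584 = 26*484, so 1/484 is smaller: the convergent 5/4 is closer to x than 21/17.

5/4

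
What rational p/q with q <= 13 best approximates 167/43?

35/9

Expand x = 167/43 as a continued fraction with the Euclidean algorithm:
  167 = 3*43 + 38, so a_0 = 3.
  43 = 1*38 + 5, so a_1 = 1.
  38 = 7*5 + 3, so a_2 = 7.
  5 = 1*3 + 2, so a_3 = 1.
  3 = 1*2 + 1, so a_4 = 1.
  2 = 2*1 + 0, so a_5 = 2.
so x = [3; 1, 7, 1, 1, 2].
Convergents (p_i = a_i*p_{i-1} + p_{i-2}, q_i = a_i*q_{i-1} + q_{i-2} with p_{-2}=0, p_{-1}=1, q_{-2}=1, q_{-1}=0), until the denominator exceeds 13:
  i=0: a_0=3, p_0 = 3*1 + 0 = 3, q_0 = 3*0 + 1 = 1.
  i=1: a_1=1, p_1 = 1*3 + 1 = 4, q_1 = 1*1 + 0 = 1.
  i=2: a_2=7, p_2 = 7*4 + 3 = 31, q_2 = 7*1 + 1 = 8.
  i=3: a_3=1, p_3 = 1*31 + 4 = 35, q_3 = 1*8 + 1 = 9.
  i=4: a_4=1, p_4 = 1*35 + 31 = 66, q_4 = 1*9 + 8 = 17.
q_4 = 17 > 13, so the last convergent with denominator <= 13 is p_3/q_3 = 35/9.
The closest fraction with denominator <= 13 is either p_3/q_3 or the intermediate fraction (k*p_3 + p_2)/(k*q_3 + q_2) with the largest k >= 1 whose denominator stays <= 13; these approach x as k grows, and every other convergent or intermediate fraction in range is farther away.
Largest k: floor((13 - q_2)/q_3) = floor((13 - 8)/9) = 0.
Since k = 0, no intermediate fraction beyond p_3/q_3 has denominator <= 13, so the convergent 35/9 is the closest (its error is |167*9 - 35*43|/(43*9) = 2/387).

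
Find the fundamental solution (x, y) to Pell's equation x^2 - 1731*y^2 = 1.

First expand sqrt(1731) as a continued fraction. With x_i = (sqrt(1731) + m_i)/d_i and (m_0, d_0) = (0, 1): a_0 = floor(sqrt(1731)) = 41, since 41^2 = 1681 <= 1731 < 1764 = 42^2.
Iterate m_{i+1} = d_i*a_i - m_i, d_{i+1} = (1731 - m_{i+1}^2)/d_i, a_{i+1} = floor((a_0 + m_{i+1})/d_{i+1}):
  m_1 = 1*41 - 0 = 41, d_1 = (1731 - 41^2)/1 = 50/1 = 50, a_1 = floor((41 + 41)/50) = 1.
  m_2 = 50*1 - 41 = 9, d_2 = (1731 - 9^2)/50 = 1650/50 = 33, a_2 = floor((41 + 9)/33) = 1.
  m_3 = 33*1 - 9 = 24, d_3 = (1731 - 24^2)/33 = 1155/33 = 35, a_3 = floor((41 + 24)/35) = 1.
  m_4 = 35*1 - 24 = 11, d_4 = (1731 - 11^2)/35 = 1610/35 = 46, a_4 = floor((41 + 11)/46) = 1.
  m_5 = 46*1 - 11 = 35, d_5 = (1731 - 35^2)/46 = 506/46 = 11, a_5 = floor((41 + 35)/11) = 6.
  m_6 = 11*6 - 35 = 31, d_6 = (1731 - 31^2)/11 = 770/11 = 70, a_6 = floor((41 + 31)/70) = 1.
  m_7 = 70*1 - 31 = 39, d_7 = (1731 - 39^2)/70 = 210/70 = 3, a_7 = floor((41 + 39)/3) = 26.
  m_8 = 3*26 - 39 = 39, d_8 = (1731 - 39^2)/3 = 210/3 = 70, a_8 = floor((41 + 39)/70) = 1.
  m_9 = 70*1 - 39 = 31, d_9 = (1731 - 31^2)/70 = 770/70 = 11, a_9 = floor((41 + 31)/11) = 6.
  m_10 = 11*6 - 31 = 35, d_10 = (1731 - 35^2)/11 = 506/11 = 46, a_10 = floor((41 + 35)/46) = 1.
  m_11 = 46*1 - 35 = 11, d_11 = (1731 - 11^2)/46 = 1610/46 = 35, a_11 = floor((41 + 11)/35) = 1.
  m_12 = 35*1 - 11 = 24, d_12 = (1731 - 24^2)/35 = 1155/35 = 33, a_12 = floor((41 + 24)/33) = 1.
  m_13 = 33*1 - 24 = 9, d_13 = (1731 - 9^2)/33 = 1650/33 = 50, a_13 = floor((41 + 9)/50) = 1.
  m_14 = 50*1 - 9 = 41, d_14 = (1731 - 41^2)/50 = 50/50 = 1, a_14 = floor((41 + 41)/1) = 82.
  m_15 = 1*82 - 41 = 41, d_15 = (1731 - 41^2)/1 = 50/1 = 50: (m_15, d_15) = (m_1, d_1) = (41, 50), so from here the quotients repeat a_1, ..., a_14; the period length is 14.
So sqrt(1731) = [41; (1, 1, 1, 1, 6, 1, 26, 1, 6, 1, 1, 1, 1, 82)] with period length k = 14.
k is even, so the fundamental solution of x^2 - 1731y^2 = 1 is (p_{k-1}, q_{k-1}) = (p_13, q_13); compute convergents through index 13.
Convergents (p_i = a_i*p_{i-1} + p_{i-2}, q_i = a_i*q_{i-1} + q_{i-2} with p_{-2}=0, p_{-1}=1, q_{-2}=1, q_{-1}=0):
  i=0: a_0=41, p_0 = 41*1 + 0 = 41, q_0 = 41*0 + 1 = 1.
  i=1: a_1=1, p_1 = 1*41 + 1 = 42, q_1 = 1*1 + 0 = 1.
  i=2: a_2=1, p_2 = 1*42 + 41 = 83, q_2 = 1*1 + 1 = 2.
  i=3: a_3=1, p_3 = 1*83 + 42 = 125, q_3 = 1*2 + 1 = 3.
  i=4: a_4=1, p_4 = 1*125 + 83 = 208, q_4 = 1*3 + 2 = 5.
  i=5: a_5=6, p_5 = 6*208 + 125 = 1373, q_5 = 6*5 + 3 = 33.
  i=6: a_6=1, p_6 = 1*1373 + 208 = 1581, q_6 = 1*33 + 5 = 38.
  i=7: a_7=26, p_7 = 26*1581 + 1373 = 42479, q_7 = 26*38 + 33 = 1021.
  i=8: a_8=1, p_8 = 1*42479 + 1581 = 44060, q_8 = 1*1021 + 38 = 1059.
  i=9: a_9=6, p_9 = 6*44060 + 42479 = 306839, q_9 = 6*1059 + 1021 = 7375.
  i=10: a_10=1, p_10 = 1*306839 + 44060 = 350899, q_10 = 1*7375 + 1059 = 8434.
  i=11: a_11=1, p_11 = 1*350899 + 306839 = 657738, q_11 = 1*8434 + 7375 = 15809.
  i=12: a_12=1, p_12 = 1*657738 + 350899 = 1008637, q_12 = 1*15809 + 8434 = 24243.
  i=13: a_13=1, p_13 = 1*1008637 + 657738 = 1666375, q_13 = 1*24243 + 15809 = 40052.
Check: 1666375^2 - 1731*40052^2 = 2776805640625 - 2776805640624 = 1, so (x, y) = (1666375, 40052) solves the equation, and by the theorem it is the least positive solution.

(x, y) = (1666375, 40052)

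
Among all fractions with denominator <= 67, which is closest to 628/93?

Expand x = 628/93 as a continued fraction with the Euclidean algorithm:
  628 = 6*93 + 70, so a_0 = 6.
  93 = 1*70 + 23, so a_1 = 1.
  70 = 3*23 + 1, so a_2 = 3.
  23 = 23*1 + 0, so a_3 = 23.
so x = [6; 1, 3, 23].
Convergents (p_i = a_i*p_{i-1} + p_{i-2}, q_i = a_i*q_{i-1} + q_{i-2} with p_{-2}=0, p_{-1}=1, q_{-2}=1, q_{-1}=0), until the denominator exceeds 67:
  i=0: a_0=6, p_0 = 6*1 + 0 = 6, q_0 = 6*0 + 1 = 1.
  i=1: a_1=1, p_1 = 1*6 + 1 = 7, q_1 = 1*1 + 0 = 1.
  i=2: a_2=3, p_2 = 3*7 + 6 = 27, q_2 = 3*1 + 1 = 4.
  i=3: a_3=23, p_3 = 23*27 + 7 = 628, q_3 = 23*4 + 1 = 93.
q_3 = 93 > 67, so the last convergent with denominator <= 67 is p_2/q_2 = 27/4.
The closest fraction with denominator <= 67 is either p_2/q_2 or the intermediate fraction (k*p_2 + p_1)/(k*q_2 + q_1) with the largest k >= 1 whose denominator stays <= 67; these approach x as k grows, and every other convergent or intermediate fraction in range is farther away.
Largest k: floor((67 - q_1)/q_2) = floor((67 - 1)/4) = 16.
That gives (16*27 + 7)/(16*4 + 1) = 439/65.
Compare the errors: |x - 27/4| = |628*4 - 27*93|/(93*4) = 1/372, and |x - 439/65| = |628*65 - 439*93|/(93*65) = 7/6045.
Cross-multiplying, 7*372 = 2604 < 6045 = 1*6045, so 7/6045 is smaller: the intermediate fraction 439/65 is closer to x than 27/4.

439/65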